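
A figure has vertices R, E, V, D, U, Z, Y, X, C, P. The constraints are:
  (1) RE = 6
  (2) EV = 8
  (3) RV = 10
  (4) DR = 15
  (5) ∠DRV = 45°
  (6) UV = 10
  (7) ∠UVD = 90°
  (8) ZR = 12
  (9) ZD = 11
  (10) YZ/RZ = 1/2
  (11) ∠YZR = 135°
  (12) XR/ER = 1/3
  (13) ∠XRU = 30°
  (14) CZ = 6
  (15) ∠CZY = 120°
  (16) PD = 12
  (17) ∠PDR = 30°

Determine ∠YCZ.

From the given relations: YZ = 1/2·RZ = 1/2·12 = 6.
Step 1: By the law of cosines on triangle CZY: CY² = 6² + 6² − 2·6·6·cos(120°) = 108, so CY = 6·√3.
Step 2: By the inverse law of cosines on triangle YCZ: cos(∠YCZ) = ((6·√3)² + 6² − 6²) / (2·6·√3·6) = 108/124.71 = 0.866, so ∠YCZ = 30°.

Therefore, the measure of angle ∠YCZ = 30°.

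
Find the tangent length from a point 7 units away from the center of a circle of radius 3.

The tangent, radius, and line from the external point to the center form a right triangle.
The right angle is where the tangent meets the radius.
By the Pythagorean theorem: tangent² + 3² = 7²
tangent² = 49 - 9 = 40
tangent = 2*sqrt(10)

2*sqrt(10)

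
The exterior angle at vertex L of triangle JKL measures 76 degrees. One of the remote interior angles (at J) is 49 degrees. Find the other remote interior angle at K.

By the exterior angle theorem: exterior angle = sum of remote interior angles.
76 = 49 + angle K
angle K = 76 - 49 = 27 degrees

27 degrees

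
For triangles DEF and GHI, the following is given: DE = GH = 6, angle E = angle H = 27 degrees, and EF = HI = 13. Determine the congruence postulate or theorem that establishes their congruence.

The given information matches SAS: Two pairs of corresponding sides and the included angle are equal (Side-Angle-Side).

SAS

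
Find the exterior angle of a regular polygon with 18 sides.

Each exterior angle of a regular n-gon is 360 / n.
For n = 18: 360 / 18 = 20 degrees.

20 degrees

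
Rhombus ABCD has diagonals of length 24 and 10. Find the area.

Area of a rhombus = (d1 * d2) / 2
Area = (24 * 10) / 2
Area = 240 / 2
Area = 120

120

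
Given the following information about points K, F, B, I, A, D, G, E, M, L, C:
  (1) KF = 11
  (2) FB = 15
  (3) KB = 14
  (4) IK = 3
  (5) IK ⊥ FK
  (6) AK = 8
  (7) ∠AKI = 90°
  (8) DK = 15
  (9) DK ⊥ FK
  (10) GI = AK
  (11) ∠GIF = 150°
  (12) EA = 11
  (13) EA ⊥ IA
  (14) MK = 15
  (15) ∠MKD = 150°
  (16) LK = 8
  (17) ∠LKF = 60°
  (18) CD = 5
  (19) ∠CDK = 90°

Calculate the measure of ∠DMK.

Step 1: By the law of cosines on triangle MKD: MD² = 15² + 15² − 2·15·15·cos(150°) = 839.71, so MD ≈ 28.98.
Step 2: By the inverse law of cosines on triangle DMK: cos(∠DMK) = (28.98² + 15² − 15²) / (2·28.98·15) = 839.71/869.33 = 0.9659, so ∠DMK = 15°.

Therefore, the measure of angle ∠DMK = 15°.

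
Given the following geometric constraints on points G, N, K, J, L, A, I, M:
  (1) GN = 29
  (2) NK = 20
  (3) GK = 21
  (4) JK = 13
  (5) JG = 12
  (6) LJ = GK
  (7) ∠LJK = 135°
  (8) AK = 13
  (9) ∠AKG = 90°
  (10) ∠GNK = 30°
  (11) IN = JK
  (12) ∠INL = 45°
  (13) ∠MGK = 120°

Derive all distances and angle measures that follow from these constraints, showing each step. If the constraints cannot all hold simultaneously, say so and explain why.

These constraints are not satisfiable: (1), (2) and (3) fix all three sides of triangle GNK, so by the law of cosines cos(∠GNK) = (29² + 20² − 21²) / (2·29·20) = 0.6897, i.e. ∠GNK ≈ 46.4°, which contradicts (10) ∠GNK = 30°. No planar figure meets all of them, so nothing further can be derived.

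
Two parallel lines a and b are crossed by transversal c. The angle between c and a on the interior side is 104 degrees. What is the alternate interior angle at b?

Alternate interior angles formed by parallel lines and a transversal are equal.
The given angle is 104 degrees.
The alternate interior angle = 104 degrees.

104 degrees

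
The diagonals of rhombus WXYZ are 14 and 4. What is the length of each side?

Half-diagonals are 7 and 2. side = sqrt(7^2 + 2^2) = sqrt(53)

sqrt(53)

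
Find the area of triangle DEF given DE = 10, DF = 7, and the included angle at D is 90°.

When two sides and the included angle are known, the area formula is (1/2)ab sin(C).
The height from one side to the opposite vertex is 7 sin(90°) = 7.
Area = (1/2) * 10 * 7 = 35.

35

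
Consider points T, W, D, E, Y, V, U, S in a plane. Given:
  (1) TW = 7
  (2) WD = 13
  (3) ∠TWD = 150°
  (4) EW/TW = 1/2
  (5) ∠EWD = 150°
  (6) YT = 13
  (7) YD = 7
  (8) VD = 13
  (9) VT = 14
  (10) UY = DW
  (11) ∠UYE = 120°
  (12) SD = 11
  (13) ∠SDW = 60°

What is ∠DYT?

Step 1: By the law of cosines on triangle DWT: DT² = 13² + 7² − 2·13·7·cos(150°) = 375.62, so DT ≈ 19.38.
Step 2: By the inverse law of cosines on triangle DYT: cos(∠DYT) = (7² + 13² − 19.38²) / (2·7·13) = -157.62/182 = -0.866, so ∠DYT = 150°.

Therefore, the measure of angle ∠DYT = 150°.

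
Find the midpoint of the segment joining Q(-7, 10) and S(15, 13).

The midpoint is the point halfway along the segment.
Move half the horizontal distance: -7 + (15 - -7)/2 = -7 + 22/2 = 4
Move half the vertical distance: 10 + (13 - 10)/2 = 10 + 3/2 = 23/2
Midpoint = (4, 23/2)

(4, 23/2)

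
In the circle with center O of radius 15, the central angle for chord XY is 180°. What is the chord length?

Drop a perpendicular from the center to the chord, bisecting both the chord and the central angle.
Each half-chord = r sin(θ/2) = 15 sin(90°).
The full chord = 2 × 15 × sin(90°) = 30.

30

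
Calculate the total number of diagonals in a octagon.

Each of the 8 vertices connects to 5 non-adjacent vertices via diagonals.
Total connections = 8 × 5 = 40, but each diagonal is counted twice.
Number of diagonals = 40 / 2 = 20.

20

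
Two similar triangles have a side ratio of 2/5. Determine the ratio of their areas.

Area scales with the square of linear dimensions. If every length is multiplied by 2/5, then the area is multiplied by (2/5)^2 = 4/25.
The area ratio is 4:25.

4:25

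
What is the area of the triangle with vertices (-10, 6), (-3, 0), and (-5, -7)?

Using the Shoelace formula for a triangle:
Area = (1/2)|x0(y1 - y2) + x1(y2 - y0) + x2(y0 - y1)|
Area = (1/2)|-10(0 - -7) + -3(-7 - 6) + -5(6 - 0)|
Area = (1/2)|-70 + 39 + -30|
Area = (1/2)|-61|
Area = (1/2)(61)
Area = 61/2

61/2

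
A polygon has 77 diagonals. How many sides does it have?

Using d = n(n - 3)/2, we solve 77 = n(n - 3)/2.
So n(n - 3) = 154.
Testing n = 14: 14 * 11 = 154 = 154. Correct.
The polygon has 14 sides.

14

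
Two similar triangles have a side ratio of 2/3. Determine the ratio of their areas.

Area scales with the square of linear dimensions. If every length is multiplied by 2/3, then the area is multiplied by (2/3)^2 = 4/9.
The area ratio is 4:9.

4:9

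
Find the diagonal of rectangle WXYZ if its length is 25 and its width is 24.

d = sqrt(25^2 + 24^2) = sqrt(1201)

sqrt(1201)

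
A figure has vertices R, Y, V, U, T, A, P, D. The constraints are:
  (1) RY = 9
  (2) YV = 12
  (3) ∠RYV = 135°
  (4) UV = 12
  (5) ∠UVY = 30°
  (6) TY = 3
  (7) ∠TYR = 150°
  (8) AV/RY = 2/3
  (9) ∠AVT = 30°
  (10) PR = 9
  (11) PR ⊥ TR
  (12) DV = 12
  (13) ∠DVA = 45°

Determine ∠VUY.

Step 1: By the law of cosines on triangle UVY: UY² = 12² + 12² − 2·12·12·cos(30°) = 38.58, so UY ≈ 6.21.
Step 2: By the inverse law of cosines on triangle VUY: cos(∠VUY) = (12² + 6.21² − 12²) / (2·12·6.21) = 38.58/149.08 = 0.2588, so ∠VUY = 75°.

Therefore, the measure of angle ∠VUY = 75°.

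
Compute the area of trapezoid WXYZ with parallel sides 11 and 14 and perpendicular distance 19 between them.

Area of a trapezoid = (base1 + base2) * height / 2
Area = (11 + 14) * 19 / 2
Area = 25 * 19 / 2
Area = 475 / 2
Area = 475/2

475/2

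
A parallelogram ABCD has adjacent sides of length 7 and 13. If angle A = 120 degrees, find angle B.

Consecutive angles are supplementary: angle B = 180 - 120 = 60 degrees.

60 degrees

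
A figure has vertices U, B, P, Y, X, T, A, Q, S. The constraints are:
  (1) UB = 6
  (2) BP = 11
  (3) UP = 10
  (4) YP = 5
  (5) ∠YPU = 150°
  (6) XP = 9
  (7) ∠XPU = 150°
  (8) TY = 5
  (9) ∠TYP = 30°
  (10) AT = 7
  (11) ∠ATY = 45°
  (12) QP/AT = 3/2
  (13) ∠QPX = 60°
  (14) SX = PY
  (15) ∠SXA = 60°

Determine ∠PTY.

Step 1: By the law of cosines on triangle TYP: TP² = 5² + 5² − 2·5·5·cos(30°) = 6.7, so TP ≈ 2.59.
Step 2: By the inverse law of cosines on triangle PTY: cos(∠PTY) = (2.59² + 5² − 5²) / (2·2.59·5) = 6.7/25.88 = 0.2588, so ∠PTY = 75°.

Therefore, the measure of angle ∠PTY = 75°.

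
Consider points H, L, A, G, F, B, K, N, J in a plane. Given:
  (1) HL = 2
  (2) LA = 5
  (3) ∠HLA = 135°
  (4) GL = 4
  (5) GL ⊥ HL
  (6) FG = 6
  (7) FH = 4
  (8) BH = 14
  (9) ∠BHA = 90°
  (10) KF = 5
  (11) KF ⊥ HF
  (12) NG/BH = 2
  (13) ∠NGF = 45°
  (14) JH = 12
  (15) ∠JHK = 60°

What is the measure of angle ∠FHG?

Step 1: By the law of cosines on triangle HLG: HG² = 2² + 4² − 2·2·4·cos(90°) = 20, so HG = 2·√5.
Step 2: By the inverse law of cosines on triangle FHG: cos(∠FHG) = (4² + (2·√5)² − 6²) / (2·4·2·√5) = 0/35.78 = 0, so ∠FHG = 90°.

Therefore, the measure of angle ∠FHG = 90°.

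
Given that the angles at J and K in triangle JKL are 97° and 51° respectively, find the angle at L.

By the triangle angle sum property, the three interior angles of any triangle add up to 180°.
We know angle J = 97° and angle K = 51°, so their sum is 148°.
Therefore angle L = 180° - 148° = 32°.

32 degrees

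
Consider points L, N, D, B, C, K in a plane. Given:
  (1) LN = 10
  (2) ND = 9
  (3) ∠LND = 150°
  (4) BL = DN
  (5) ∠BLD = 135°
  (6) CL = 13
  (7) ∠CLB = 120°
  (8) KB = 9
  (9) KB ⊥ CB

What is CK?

From the given relations: BL = DN = 9.
Step 1: By the law of cosines on triangle BLC: BC² = 9² + 13² − 2·9·13·cos(120°) = 367, so BC ≈ 19.16.
Step 2: By the law of cosines on triangle CBK: CK² = 19.16² + 9² − 2·19.16·9·cos(90°) = 448, so CK = 8·√7.

Therefore, the length of CK = 8·√7.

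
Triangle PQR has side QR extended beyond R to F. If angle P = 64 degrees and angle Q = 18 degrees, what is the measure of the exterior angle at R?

By the exterior angle theorem, an exterior angle of a triangle equals the sum of the two remote interior angles.
Exterior angle = angle P + angle Q
Exterior angle = 64 + 18 = 82 degrees

82 degrees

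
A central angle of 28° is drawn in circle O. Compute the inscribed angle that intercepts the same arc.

An inscribed angle intercepts an arc from a point on the circle, while the central angle intercepts the same arc from the center.
The inscribed angle is always half the central angle: 28° / 2 = 14°.

14°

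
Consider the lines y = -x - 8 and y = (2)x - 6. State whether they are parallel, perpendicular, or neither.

Slope of line 1: m1 = -1
Slope of line 2: m2 = 2
m1 != m2 (-1 != 2), so not parallel.
m1 * m2 = (-1) * (2) = -2 != -1, so not perpendicular.
The lines are neither parallel nor perpendicular.

Neither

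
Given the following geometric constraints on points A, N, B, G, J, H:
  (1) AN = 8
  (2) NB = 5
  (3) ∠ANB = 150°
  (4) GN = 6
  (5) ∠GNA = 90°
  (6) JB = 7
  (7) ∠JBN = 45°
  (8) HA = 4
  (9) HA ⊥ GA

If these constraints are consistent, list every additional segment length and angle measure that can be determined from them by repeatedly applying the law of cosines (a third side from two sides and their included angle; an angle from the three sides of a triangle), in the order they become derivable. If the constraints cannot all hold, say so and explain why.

The constraints are consistent. Derivable facts, in order:
After 1 step:
- AB ≈ 12.58
- AG = 10
- NJ ≈ 4.95
After 2 steps:
- GH = 2·√29
- ∠ABN = 18.54°
- ∠AGN = 53.13°
- ∠BAN = 11.46°
- ∠BJN = 45.58°
- ∠BNJ = 89.42°
- ∠GAN = 36.87°
After 3 steps:
- ∠AGH = 21.8°
- ∠AHG = 68.2°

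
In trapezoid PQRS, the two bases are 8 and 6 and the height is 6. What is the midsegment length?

The midsegment of a trapezoid = (base1 + base2) / 2
midsegment = (8 + 6) / 2
midsegment = 14 / 2
midsegment = 7

7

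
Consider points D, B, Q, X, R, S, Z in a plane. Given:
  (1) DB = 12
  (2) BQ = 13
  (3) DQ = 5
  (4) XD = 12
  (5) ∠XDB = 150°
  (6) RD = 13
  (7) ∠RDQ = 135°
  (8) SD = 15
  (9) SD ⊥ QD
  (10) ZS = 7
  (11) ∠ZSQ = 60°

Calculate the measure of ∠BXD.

Step 1: By the law of cosines on triangle XDB: XB² = 12² + 12² − 2·12·12·cos(150°) = 537.42, so XB ≈ 23.18.
Step 2: By the inverse law of cosines on triangle BXD: cos(∠BXD) = (23.18² + 12² − 12²) / (2·23.18·12) = 537.42/556.37 = 0.9659, so ∠BXD = 15°.

Therefore, the measure of angle ∠BXD = 15°.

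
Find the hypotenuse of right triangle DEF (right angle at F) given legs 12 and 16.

DE = sqrt(12^2 + 16^2) = sqrt(400) = 20

20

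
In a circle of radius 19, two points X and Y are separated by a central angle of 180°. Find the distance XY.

Chord = 2(19) sin(90°) = 38

38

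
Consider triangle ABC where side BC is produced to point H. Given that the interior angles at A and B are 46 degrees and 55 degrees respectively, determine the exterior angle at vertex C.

Exterior angle = 46 + 55 = 101 degrees (exterior angle theorem).

101 degrees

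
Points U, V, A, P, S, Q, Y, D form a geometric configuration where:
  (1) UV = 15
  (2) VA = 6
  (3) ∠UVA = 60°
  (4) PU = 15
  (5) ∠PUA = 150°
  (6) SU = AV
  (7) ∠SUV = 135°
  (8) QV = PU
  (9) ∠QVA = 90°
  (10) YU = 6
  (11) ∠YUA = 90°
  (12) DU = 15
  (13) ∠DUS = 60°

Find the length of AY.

Step 1: By the law of cosines on triangle UVA: UA² = 15² + 6² − 2·15·6·cos(60°) = 171, so UA = 3·√19.
Step 2: By the law of cosines on triangle AUY: AY² = (3·√19)² + 6² − 2·3·√19·6·cos(90°) = 207, so AY = 3·√23.

Therefore, the length of AY = 3·√23.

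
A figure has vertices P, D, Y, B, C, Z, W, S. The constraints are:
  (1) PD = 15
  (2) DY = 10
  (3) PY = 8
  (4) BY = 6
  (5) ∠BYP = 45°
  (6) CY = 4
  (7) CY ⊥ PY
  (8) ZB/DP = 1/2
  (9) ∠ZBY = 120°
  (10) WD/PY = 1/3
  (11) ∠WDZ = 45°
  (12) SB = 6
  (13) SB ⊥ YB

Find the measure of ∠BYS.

Step 1: By the law of cosines on triangle YBS: YS² = 6² + 6² − 2·6·6·cos(90°) = 72, so YS = 6·√2.
Step 2: By the inverse law of cosines on triangle BYS: cos(∠BYS) = (6² + (6·√2)² − 6²) / (2·6·6·√2) = 72/101.82 = 0.7071, so ∠BYS = 45°.

Therefore, the measure of angle ∠BYS = 45°.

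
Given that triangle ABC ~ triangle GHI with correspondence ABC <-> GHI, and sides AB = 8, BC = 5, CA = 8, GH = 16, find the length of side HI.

Since the triangles are similar, the ratio of corresponding sides is constant.
Scale factor k = GH / AB = 16 / 8 = 2
HI = k * BC = 2 * 5 = 10

10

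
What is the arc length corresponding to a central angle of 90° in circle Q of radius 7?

The full circumference is 2πr = 2π(7) = 14*pi.
The arc spans 90° out of 360°, which is a fraction of 1/4.
Arc length = 14*pi × 1/4 = 7*pi/2.

7*pi/2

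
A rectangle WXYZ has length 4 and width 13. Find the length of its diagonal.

A rectangle's diagonal splits it into two right triangles, with the diagonal as the hypotenuse.
By the Pythagorean theorem, d^2 = 4^2 + 13^2 = 185.
Therefore d = sqrt(185).

sqrt(185)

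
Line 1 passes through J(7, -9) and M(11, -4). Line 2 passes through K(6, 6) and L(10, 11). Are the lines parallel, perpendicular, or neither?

Slope of line 1: m1 = (-4 - -9)/(11 - 7) = 5/4 = 5/4
Slope of line 2: m2 = (11 - 6)/(10 - 6) = 5/4 = 5/4
Since m1 = m2 = 5/4, the lines are parallel.

Parallel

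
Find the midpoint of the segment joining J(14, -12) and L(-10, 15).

The midpoint is the point halfway along the segment.
Move half the horizontal distance: 14 + (-10 - 14)/2 = 14 + -24/2 = 2
Move half the vertical distance: -12 + (15 - -12)/2 = -12 + 27/2 = 3/2
Midpoint = (2, 3/2)

(2, 3/2)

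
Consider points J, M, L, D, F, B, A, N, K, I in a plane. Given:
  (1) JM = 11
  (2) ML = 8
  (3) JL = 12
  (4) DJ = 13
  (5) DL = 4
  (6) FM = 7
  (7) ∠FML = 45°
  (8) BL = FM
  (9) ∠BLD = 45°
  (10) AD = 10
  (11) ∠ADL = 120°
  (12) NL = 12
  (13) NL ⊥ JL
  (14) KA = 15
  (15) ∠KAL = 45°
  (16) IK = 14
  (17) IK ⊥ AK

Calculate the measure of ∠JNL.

Step 1: By the law of cosines on triangle NLJ: NJ² = 12² + 12² − 2·12·12·cos(90°) = 288, so NJ = 12·√2.
Step 2: By the inverse law of cosines on triangle JNL: cos(∠JNL) = ((12·√2)² + 12² − 12²) / (2·12·√2·12) = 288/407.29 = 0.7071, so ∠JNL = 45°.

Therefore, the measure of angle ∠JNL = 45°.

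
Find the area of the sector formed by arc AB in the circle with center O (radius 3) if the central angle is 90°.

Sector area = πr² × θ/360
= π × 3² × 1/4
= π × 9 × 1/4
= 9*pi/4

9*pi/4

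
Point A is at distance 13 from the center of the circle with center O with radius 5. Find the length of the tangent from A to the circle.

The tangent, radius, and line from the external point to the center form a right triangle.
The right angle is where the tangent meets the radius.
By the Pythagorean theorem: tangent² + 5² = 13²
tangent² = 169 - 25 = 144
tangent = 12

12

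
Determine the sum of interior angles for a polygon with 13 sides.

The sum of interior angles of an n-sided polygon is (n - 2) * 180.
For n = 13: (13 - 2) * 180 = 11 * 180 = 1980 degrees.

1980 degrees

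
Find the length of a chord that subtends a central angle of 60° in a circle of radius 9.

Drop a perpendicular from the center to the chord, bisecting both the chord and the central angle.
Each half-chord = r sin(θ/2) = 9 sin(30°).
The full chord = 2 × 9 × sin(30°) = 9.

9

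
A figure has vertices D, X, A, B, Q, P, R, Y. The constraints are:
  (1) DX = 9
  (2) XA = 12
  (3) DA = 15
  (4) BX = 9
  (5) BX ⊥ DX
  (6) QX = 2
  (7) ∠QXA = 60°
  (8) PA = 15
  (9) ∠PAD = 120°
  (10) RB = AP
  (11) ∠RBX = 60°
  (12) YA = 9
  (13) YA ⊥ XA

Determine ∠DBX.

Step 1: By the law of cosines on triangle BXD: BD² = 9² + 9² − 2·9·9·cos(90°) = 162, so BD = 9·√2.
Step 2: By the inverse law of cosines on triangle DBX: cos(∠DBX) = ((9·√2)² + 9² − 9²) / (2·9·√2·9) = 162/229.1 = 0.7071, so ∠DBX = 45°.

Therefore, the measure of angle ∠DBX = 45°.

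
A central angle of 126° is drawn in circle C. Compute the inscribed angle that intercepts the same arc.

An inscribed angle intercepts an arc from a point on the circle, while the central angle intercepts the same arc from the center.
The inscribed angle is always half the central angle: 126° / 2 = 63°.

63°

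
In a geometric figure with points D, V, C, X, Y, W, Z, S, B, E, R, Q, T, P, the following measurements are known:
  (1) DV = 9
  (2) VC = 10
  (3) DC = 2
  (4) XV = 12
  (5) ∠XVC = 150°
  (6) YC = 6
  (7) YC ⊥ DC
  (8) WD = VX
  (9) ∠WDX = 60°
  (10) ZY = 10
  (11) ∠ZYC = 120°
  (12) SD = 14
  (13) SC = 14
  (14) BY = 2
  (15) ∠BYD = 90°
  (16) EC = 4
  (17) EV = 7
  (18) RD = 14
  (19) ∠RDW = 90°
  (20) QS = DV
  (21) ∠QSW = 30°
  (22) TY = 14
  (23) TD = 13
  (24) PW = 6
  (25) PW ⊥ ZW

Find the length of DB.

Step 1: By the law of cosines on triangle DCY: DY² = 2² + 6² − 2·2·6·cos(90°) = 40, so DY = 2·√10.
Step 2: By the law of cosines on triangle DYB: DB² = (2·√10)² + 2² − 2·2·√10·2·cos(90°) = 44, so DB = 2·√11.

Therefore, the length of DB = 2·√11.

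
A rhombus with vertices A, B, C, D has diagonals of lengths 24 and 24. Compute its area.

Area = (24 * 24) / 2 = 576 / 2 = 288

288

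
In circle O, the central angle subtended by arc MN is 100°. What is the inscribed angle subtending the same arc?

Inscribed angle = 100° / 2 = 50° (inscribed angle theorem).

50°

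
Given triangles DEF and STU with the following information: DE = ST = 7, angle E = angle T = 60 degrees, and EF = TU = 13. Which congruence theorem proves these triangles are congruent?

Consider the given information: DE = ST = 7, angle E = angle T = 60 degrees, and EF = TU = 13
This is not ASA or HL: ASA requires two angles and the side between them. HL only applies to right triangles with matching hypotenuse and leg.
The correct criterion is SAS. Two pairs of corresponding sides and the included angle are equal (Side-Angle-Side).

SAS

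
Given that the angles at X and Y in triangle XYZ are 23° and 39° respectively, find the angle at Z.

angle Z = 180 - 23 - 39 = 118 degrees.

118 degrees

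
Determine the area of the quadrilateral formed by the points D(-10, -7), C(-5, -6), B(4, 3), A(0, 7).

Shoelace: sum of cross terms = 132, Area = (1/2)|132| = 66

66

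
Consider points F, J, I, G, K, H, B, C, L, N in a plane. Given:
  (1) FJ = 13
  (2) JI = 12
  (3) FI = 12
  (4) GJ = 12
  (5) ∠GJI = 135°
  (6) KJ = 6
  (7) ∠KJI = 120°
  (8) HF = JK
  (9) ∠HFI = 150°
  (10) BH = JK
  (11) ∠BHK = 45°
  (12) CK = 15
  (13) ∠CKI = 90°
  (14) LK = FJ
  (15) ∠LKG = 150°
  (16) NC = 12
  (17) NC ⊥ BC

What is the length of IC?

Step 1: By the law of cosines on triangle IJK: IK² = 12² + 6² − 2·12·6·cos(120°) = 252, so IK = 6·√7.
Step 2: By the law of cosines on triangle IKC: IC² = (6·√7)² + 15² − 2·6·√7·15·cos(90°) = 477, so IC = 3·√53.

Therefore, the length of IC = 3·√53.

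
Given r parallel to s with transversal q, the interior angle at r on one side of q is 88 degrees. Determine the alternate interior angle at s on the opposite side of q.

Alternate interior angles are equal: 88 degrees.

88 degrees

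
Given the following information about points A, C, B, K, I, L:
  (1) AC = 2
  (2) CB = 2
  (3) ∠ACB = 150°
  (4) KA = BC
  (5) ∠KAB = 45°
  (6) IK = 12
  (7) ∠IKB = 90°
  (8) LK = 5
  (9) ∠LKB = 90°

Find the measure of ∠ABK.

From the given relations: KA = BC = 2.
Step 1: By the law of cosines on triangle BCA: BA² = 2² + 2² − 2·2·2·cos(150°) = 14.93, so BA ≈ 3.86.
Step 2: By the law of cosines on triangle BAK: BK² = 3.86² + 2² − 2·3.86·2·cos(45°) = 8, so BK = 2·√2.
Step 3: By the inverse law of cosines on triangle ABK: cos(∠ABK) = (3.86² + (2·√2)² − 2²) / (2·3.86·2·√2) = 18.93/21.86 = 0.866, so ∠ABK = 30°.

Therefore, the measure of angle ∠ABK = 30°.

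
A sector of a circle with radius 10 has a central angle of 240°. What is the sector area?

Sector area = πr² × θ/360
= π × 10² × 2/3
= π × 100 × 2/3
= 200*pi/3

200*pi/3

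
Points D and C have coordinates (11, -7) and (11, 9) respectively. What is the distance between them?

The horizontal distance is |11 - 11| = 0 and the vertical distance is |9 - -7| = 16.
By the Pythagorean theorem, d = sqrt(0^2 + 16^2) = sqrt(256) = 16.

16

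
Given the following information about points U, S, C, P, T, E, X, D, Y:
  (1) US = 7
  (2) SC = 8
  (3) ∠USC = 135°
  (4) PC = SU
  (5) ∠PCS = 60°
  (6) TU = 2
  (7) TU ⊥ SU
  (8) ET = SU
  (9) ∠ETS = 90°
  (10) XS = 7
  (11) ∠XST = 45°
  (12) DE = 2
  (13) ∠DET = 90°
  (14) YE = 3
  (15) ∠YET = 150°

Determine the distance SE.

From the given relations: ET = SU = 7.
Step 1: By the law of cosines on triangle SUT: ST² = 7² + 2² − 2·7·2·cos(90°) = 53, so ST = √53.
Step 2: By the law of cosines on triangle STE: SE² = √53² + 7² − 2·√53·7·cos(90°) = 102, so SE = √102.

Therefore, the length of SE = √102.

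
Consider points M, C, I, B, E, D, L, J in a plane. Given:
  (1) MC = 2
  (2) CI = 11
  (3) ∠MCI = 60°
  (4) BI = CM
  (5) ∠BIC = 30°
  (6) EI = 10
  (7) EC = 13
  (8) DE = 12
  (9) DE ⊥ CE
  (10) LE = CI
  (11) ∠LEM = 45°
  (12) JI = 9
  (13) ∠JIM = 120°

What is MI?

Step 1: By the law of cosines on triangle MCI: MI² = 2² + 11² − 2·2·11·cos(60°) = 103, so MI = √103.

Therefore, the length of MI = √103.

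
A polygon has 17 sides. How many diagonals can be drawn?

Total line segments between 17 vertices = C(17,2) = 136.
Subtract the 17 sides: 136 - 17 = 119 diagonals.

119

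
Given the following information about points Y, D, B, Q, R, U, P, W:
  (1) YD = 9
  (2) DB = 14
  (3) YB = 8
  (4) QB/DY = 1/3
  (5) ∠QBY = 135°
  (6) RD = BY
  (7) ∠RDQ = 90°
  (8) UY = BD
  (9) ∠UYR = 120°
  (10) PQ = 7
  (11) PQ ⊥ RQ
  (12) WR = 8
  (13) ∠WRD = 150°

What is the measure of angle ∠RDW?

From the given relations: RD = BY = 8.
Step 1: By the law of cosines on triangle DRW: DW² = 8² + 8² − 2·8·8·cos(150°) = 238.85, so DW ≈ 15.45.
Step 2: By the inverse law of cosines on triangle RDW: cos(∠RDW) = (8² + 15.45² − 8²) / (2·8·15.45) = 238.85/247.28 = 0.9659, so ∠RDW = 15°.

Therefore, the measure of angle ∠RDW = 15°.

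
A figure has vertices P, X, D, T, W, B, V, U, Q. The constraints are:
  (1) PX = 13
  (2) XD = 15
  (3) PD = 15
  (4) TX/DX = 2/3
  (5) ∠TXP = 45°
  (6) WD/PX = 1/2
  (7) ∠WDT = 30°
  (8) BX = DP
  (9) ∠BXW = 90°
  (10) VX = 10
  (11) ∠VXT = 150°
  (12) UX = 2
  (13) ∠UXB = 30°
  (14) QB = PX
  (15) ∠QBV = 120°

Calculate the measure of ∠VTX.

From the given relations: TX = 2/3·DX = 2/3·15 = 10.
Step 1: By the law of cosines on triangle TXV: TV² = 10² + 10² − 2·10·10·cos(150°) = 373.21, so TV ≈ 19.32.
Step 2: By the inverse law of cosines on triangle VTX: cos(∠VTX) = (19.32² + 10² − 10²) / (2·19.32·10) = 373.21/386.37 = 0.9659, so ∠VTX = 15°.

Therefore, the measure of angle ∠VTX = 15°.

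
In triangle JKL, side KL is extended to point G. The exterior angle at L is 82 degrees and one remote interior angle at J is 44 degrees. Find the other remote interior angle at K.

angle K = 82 - 44 = 38 degrees (exterior angle theorem).

38 degrees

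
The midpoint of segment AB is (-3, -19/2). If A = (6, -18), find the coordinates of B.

Using the midpoint formula: M = ((x1 + x2)/2, (y1 + y2)/2)
We know M = (-3, -19/2) and A = (6, -18)
For x: -3 = (6 + x2)/2, so x2 = 2*-3 - 6 = -12
For y: -19/2 = (-18 + y2)/2, so y2 = 2*-19/2 - -18 = -1
B = (-12, -1)

(-12, -1)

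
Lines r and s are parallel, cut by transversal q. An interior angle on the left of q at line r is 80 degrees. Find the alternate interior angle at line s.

Alternate interior angles lie on opposite sides of the transversal, between the parallel lines.
By the alternate interior angle theorem, they are equal: 80 degrees.

80 degrees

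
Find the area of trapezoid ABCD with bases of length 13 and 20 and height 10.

Area of a trapezoid = (base1 + base2) * height / 2
Area = (13 + 20) * 10 / 2
Area = 33 * 10 / 2
Area = 330 / 2
Area = 165

165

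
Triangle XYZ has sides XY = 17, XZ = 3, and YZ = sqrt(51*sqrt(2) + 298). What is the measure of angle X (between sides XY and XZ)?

By the inverse law of cosines: cos(X) = (XY² + XZ² - YZ²) / (2 × XY × XZ)
cos(X) = (17² + 3² - (sqrt(51*sqrt(2) + 298))²) / (2 × 17 × 3)
cos(X) = (289 + 9 - (51*sqrt(2) + 298)) / 102
cos(X) = -sqrt(2)/2
X = arccos(-sqrt(2)/2) = 135°

135°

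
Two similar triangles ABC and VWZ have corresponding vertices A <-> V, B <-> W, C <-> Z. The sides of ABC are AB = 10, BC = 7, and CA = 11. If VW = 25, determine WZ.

Since the triangles are similar, the ratio of corresponding sides is constant.
Scale factor k = VW / AB = 25 / 10 = 5/2
WZ = k * BC = 5/2 * 7 = 35/2

35/2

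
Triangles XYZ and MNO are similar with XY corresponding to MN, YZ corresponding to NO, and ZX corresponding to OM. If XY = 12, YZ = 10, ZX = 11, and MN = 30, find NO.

Since the triangles are similar, the ratio of corresponding sides is constant.
Scale factor k = MN / XY = 30 / 12 = 5/2
NO = k * YZ = 5/2 * 10 = 25

25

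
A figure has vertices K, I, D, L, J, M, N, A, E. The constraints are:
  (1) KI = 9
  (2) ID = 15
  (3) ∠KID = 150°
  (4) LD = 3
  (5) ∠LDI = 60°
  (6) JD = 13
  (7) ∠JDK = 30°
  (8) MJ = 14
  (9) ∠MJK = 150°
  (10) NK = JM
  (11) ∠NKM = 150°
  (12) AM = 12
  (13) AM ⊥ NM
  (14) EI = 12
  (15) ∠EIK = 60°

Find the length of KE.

Step 1: By the law of cosines on triangle KIE: KE² = 9² + 12² − 2·9·12·cos(60°) = 117, so KE = 3·√13.

Therefore, the length of KE = 3·√13.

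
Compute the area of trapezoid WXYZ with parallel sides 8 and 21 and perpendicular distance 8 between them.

Area of a trapezoid = (base1 + base2) * height / 2
Area = (8 + 21) * 8 / 2
Area = 29 * 8 / 2
Area = 232 / 2
Area = 116

116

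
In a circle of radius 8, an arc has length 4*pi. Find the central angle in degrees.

The full circumference is 2πr = 16*pi.
The arc is 4*pi / 16*pi = 1/4 of the full circle.
So the central angle = 1/4 × 360° = 90°.

90°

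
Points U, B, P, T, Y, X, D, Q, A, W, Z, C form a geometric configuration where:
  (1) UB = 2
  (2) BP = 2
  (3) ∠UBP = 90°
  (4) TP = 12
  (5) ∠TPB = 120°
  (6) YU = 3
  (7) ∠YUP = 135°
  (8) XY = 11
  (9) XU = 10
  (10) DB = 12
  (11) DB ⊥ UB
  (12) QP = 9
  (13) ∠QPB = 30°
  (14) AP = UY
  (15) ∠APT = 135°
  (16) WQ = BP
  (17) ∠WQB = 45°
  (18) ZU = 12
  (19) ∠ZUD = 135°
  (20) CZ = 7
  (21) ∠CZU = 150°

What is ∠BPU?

Step 1: By the law of cosines on triangle PBU: PU² = 2² + 2² − 2·2·2·cos(90°) = 8, so PU = 2·√2.
Step 2: By the inverse law of cosines on triangle BPU: cos(∠BPU) = (2² + (2·√2)² − 2²) / (2·2·2·√2) = 8/11.31 = 0.7071, so ∠BPU = 45°.

Therefore, the measure of angle ∠BPU = 45°.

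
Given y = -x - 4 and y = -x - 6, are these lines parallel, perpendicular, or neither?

Slope of line 1: m1 = -1
Slope of line 2: m2 = -1
m1 = m2, so the lines are parallel.

Parallel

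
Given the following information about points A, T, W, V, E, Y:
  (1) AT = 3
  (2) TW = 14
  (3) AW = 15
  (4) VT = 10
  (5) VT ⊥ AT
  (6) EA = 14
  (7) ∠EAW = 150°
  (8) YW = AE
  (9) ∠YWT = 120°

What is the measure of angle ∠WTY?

From the given relations: YW = AE = 14.
Step 1: By the law of cosines on triangle TWY: TY² = 14² + 14² − 2·14·14·cos(120°) = 588, so TY = 14·√3.
Step 2: By the inverse law of cosines on triangle WTY: cos(∠WTY) = (14² + (14·√3)² − 14²) / (2·14·14·√3) = 588/678.96 = 0.866, so ∠WTY = 30°.

Therefore, the measure of angle ∠WTY = 30°.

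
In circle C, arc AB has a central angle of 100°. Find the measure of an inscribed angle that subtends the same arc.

An inscribed angle intercepts an arc from a point on the circle, while the central angle intercepts the same arc from the center.
The inscribed angle is always half the central angle: 100° / 2 = 50°.

50°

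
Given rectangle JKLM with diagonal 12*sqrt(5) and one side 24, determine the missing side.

Using the Pythagorean theorem: d^2 = a^2 + b^2
b^2 = d^2 - a^2
b^2 = 720 - 576
b^2 = 144
b = sqrt(144) = 12

12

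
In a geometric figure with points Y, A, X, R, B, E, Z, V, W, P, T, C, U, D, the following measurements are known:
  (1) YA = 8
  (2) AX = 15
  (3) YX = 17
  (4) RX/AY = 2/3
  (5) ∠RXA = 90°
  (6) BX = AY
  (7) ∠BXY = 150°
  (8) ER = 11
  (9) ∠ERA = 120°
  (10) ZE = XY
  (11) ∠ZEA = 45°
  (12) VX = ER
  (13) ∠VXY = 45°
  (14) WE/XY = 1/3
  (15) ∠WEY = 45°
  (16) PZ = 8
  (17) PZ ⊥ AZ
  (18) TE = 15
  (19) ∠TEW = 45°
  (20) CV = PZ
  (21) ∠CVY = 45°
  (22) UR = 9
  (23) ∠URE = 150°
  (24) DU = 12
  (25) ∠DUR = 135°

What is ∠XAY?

Step 1: By the inverse law of cosines on triangle XAY: cos(∠XAY) = (15² + 8² − 17²) / (2·15·8) = 0/240 = 0, so ∠XAY = 90°.

Therefore, the measure of angle ∠XAY = 90°.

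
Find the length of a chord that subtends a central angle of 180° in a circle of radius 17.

Chord = 2(17) sin(90°) = 34

34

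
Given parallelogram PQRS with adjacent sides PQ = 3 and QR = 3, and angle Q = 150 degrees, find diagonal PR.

Law of cosines: d^2 = 3^2 + 3^2 - 2(3)(3)cos(150°) = 9*sqrt(3) + 18, so d = 3*sqrt(sqrt(3) + 2).

3*sqrt(sqrt(3) + 2)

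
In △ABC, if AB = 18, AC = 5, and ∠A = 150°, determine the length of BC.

Law of cosines: BC^2 = 18^2 + 5^2 - 2(18)(5)cos(150°) = 90*sqrt(3) + 349, so BC = sqrt(90*sqrt(3) + 349).

sqrt(90*sqrt(3) + 349)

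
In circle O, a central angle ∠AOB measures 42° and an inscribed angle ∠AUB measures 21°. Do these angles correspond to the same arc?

By the inscribed angle theorem, if both angles subtend the same arc, the inscribed angle must be half the central angle.
Half of 42° = 21°, which equals the given inscribed angle of 21°.
Therefore, yes, they correspond to the same arc.

Yes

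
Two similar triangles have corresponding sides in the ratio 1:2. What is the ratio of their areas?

Area ratio = (side ratio)^2 = (1/2)^2 = 1:4.

1:4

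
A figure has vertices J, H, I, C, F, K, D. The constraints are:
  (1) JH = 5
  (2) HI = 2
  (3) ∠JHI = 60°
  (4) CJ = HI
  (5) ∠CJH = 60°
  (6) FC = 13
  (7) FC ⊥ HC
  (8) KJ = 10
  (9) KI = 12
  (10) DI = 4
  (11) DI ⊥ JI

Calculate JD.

Step 1: By the law of cosines on triangle JHI: JI² = 5² + 2² − 2·5·2·cos(60°) = 19, so JI = √19.
Step 2: By the law of cosines on triangle JID: JD² = √19² + 4² − 2·√19·4·cos(90°) = 35, so JD = √35.

Therefore, the length of JD = √35.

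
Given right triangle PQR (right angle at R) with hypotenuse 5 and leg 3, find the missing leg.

By the Pythagorean theorem: QR^2 = PQ^2 - PR^2
QR^2 = 5^2 - 3^2 = 25 - 9 = 16
QR = sqrt(16) = 4

4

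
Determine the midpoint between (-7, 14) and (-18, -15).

M = ((x₁ + x₂)/2, (y₁ + y₂)/2)
= ((-7 + -18)/2, (14 + -15)/2)
= (-25/2, -1/2) = (-25/2, -1/2)

(-25/2, -1/2)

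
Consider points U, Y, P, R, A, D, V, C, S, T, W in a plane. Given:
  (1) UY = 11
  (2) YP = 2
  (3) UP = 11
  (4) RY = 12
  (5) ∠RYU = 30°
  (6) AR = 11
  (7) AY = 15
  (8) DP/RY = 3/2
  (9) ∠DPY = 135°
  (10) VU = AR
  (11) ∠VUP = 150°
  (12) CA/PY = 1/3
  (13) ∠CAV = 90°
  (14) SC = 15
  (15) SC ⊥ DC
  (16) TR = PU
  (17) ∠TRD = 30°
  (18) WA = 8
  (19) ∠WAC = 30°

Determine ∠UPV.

From the given relations: VU = AR = 11.
Step 1: By the law of cosines on triangle PUV: PV² = 11² + 11² − 2·11·11·cos(150°) = 451.58, so PV ≈ 21.25.
Step 2: By the inverse law of cosines on triangle UPV: cos(∠UPV) = (11² + 21.25² − 11²) / (2·11·21.25) = 451.58/467.51 = 0.9659, so ∠UPV = 15°.

Therefore, the measure of angle ∠UPV = 15°.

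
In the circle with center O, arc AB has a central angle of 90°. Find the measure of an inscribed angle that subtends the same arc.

An inscribed angle intercepts an arc from a point on the circle, while the central angle intercepts the same arc from the center.
The inscribed angle is always half the central angle: 90° / 2 = 45°.

45°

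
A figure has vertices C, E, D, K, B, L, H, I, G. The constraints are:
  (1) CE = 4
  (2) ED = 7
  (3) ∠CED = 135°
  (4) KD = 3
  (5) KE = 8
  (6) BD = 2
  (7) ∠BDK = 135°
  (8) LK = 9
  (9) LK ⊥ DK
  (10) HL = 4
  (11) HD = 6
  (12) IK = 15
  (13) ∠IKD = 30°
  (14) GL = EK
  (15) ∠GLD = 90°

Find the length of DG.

From the given relations: GL = EK = 8.
Step 1: By the law of cosines on triangle LKD: LD² = 9² + 3² − 2·9·3·cos(90°) = 90, so LD = 3·√10.
Step 2: By the law of cosines on triangle DLG: DG² = (3·√10)² + 8² − 2·3·√10·8·cos(90°) = 154, so DG = √154.

Therefore, the length of DG = √154.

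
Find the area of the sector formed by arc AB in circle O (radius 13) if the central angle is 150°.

Sector area = πr² × θ/360
= π × 13² × 5/12
= π × 169 × 5/12
= 845*pi/12

845*pi/12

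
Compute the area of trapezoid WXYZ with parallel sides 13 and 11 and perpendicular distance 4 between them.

Area = (13 + 11) * 4 / 2 = 96 / 2 = 48

48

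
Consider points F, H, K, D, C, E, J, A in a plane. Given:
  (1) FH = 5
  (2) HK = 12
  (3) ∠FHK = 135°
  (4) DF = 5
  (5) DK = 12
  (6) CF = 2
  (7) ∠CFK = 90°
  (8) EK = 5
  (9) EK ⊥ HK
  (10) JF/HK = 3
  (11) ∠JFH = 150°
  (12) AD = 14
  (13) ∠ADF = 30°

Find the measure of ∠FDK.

Step 1: By the law of cosines on triangle FHK: FK² = 5² + 12² − 2·5·12·cos(135°) = 253.85, so FK ≈ 15.93.
Step 2: By the inverse law of cosines on triangle FDK: cos(∠FDK) = (5² + 12² − 15.93²) / (2·5·12) = -84.85/120 = -0.7071, so ∠FDK = 135°.

Therefore, the measure of angle ∠FDK = 135°.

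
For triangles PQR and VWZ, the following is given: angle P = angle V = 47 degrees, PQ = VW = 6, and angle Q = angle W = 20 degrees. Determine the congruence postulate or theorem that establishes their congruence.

Consider the given information: angle P = angle V = 47 degrees, PQ = VW = 6, and angle Q = angle W = 20 degrees
This is not SAS or HL: SAS requires two sides and the included angle between them. HL only applies to right triangles with matching hypotenuse and leg.
The correct criterion is ASA. Two pairs of corresponding angles and the included side are equal (Angle-Side-Angle).

ASA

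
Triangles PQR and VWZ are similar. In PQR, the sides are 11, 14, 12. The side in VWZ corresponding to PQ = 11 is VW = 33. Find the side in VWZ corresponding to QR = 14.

Since the triangles are similar, the ratio of corresponding sides is constant.
Scale factor k = VW / PQ = 33 / 11 = 3
WZ = k * QR = 3 * 14 = 42

42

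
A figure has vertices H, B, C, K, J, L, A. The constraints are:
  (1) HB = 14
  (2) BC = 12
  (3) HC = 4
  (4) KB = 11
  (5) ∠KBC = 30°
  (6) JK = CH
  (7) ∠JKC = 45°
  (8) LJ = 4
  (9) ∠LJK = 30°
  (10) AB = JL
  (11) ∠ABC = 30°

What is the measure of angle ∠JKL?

From the given relations: JK = CH = 4.
Step 1: By the law of cosines on triangle KJL: KL² = 4² + 4² − 2·4·4·cos(30°) = 4.29, so KL ≈ 2.07.
Step 2: By the inverse law of cosines on triangle JKL: cos(∠JKL) = (4² + 2.07² − 4²) / (2·4·2.07) = 4.29/16.56 = 0.2588, so ∠JKL = 75°.

Therefore, the measure of angle ∠JKL = 75°.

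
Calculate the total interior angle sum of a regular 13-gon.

The sum of interior angles of an n-sided polygon is (n - 2) * 180.
For n = 13: (13 - 2) * 180 = 11 * 180 = 1980 degrees.

1980 degrees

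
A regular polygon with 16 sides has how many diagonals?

Total line segments between 16 vertices = C(16,2) = 120.
Subtract the 16 sides: 120 - 16 = 104 diagonals.

104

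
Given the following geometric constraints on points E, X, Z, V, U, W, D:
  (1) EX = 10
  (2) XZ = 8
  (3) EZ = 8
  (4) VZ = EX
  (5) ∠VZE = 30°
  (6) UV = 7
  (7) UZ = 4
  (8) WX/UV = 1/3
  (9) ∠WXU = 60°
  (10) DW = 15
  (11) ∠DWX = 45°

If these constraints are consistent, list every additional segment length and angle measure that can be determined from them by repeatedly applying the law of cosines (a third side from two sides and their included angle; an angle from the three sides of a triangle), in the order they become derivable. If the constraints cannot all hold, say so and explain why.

The constraints are consistent. Derivable facts, in order:
After 1 step:
- EV ≈ 5.04
- XD ≈ 13.45
- ∠EXZ = 51.32°
- ∠EZX = 77.36°
- ∠UVZ = 18.19°
- ∠UZV = 33.12°
- ∠VUZ = 128.68°
- ∠XEZ = 51.32°
After 2 steps:
- ∠DXW = 127.95°
- ∠EVZ = 52.48°
- ∠VEZ = 97.52°
- ∠WDX = 7.05°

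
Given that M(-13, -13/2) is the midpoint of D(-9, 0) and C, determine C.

Using the midpoint formula: M = ((x1 + x2)/2, (y1 + y2)/2)
We know M = (-13, -13/2) and D = (-9, 0)
For x: -13 = (-9 + x2)/2, so x2 = 2*-13 - -9 = -17
For y: -13/2 = (0 + y2)/2, so y2 = 2*-13/2 - 0 = -13
C = (-17, -13)

(-17, -13)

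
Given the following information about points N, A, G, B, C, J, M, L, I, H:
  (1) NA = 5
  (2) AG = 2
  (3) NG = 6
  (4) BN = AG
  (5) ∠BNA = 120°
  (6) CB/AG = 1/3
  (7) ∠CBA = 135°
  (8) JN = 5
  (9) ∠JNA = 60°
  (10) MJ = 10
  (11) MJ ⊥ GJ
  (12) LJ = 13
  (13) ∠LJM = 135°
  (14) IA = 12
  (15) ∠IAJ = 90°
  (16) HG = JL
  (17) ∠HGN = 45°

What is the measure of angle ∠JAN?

Step 1: By the law of cosines on triangle ANJ: AJ² = 5² + 5² − 2·5·5·cos(60°) = 25, so AJ = 5.
Step 2: By the inverse law of cosines on triangle JAN: cos(∠JAN) = (5² + 5² − 5²) / (2·5·5) = 25/50 = 0.5, so ∠JAN = 60°.

Therefore, the measure of angle ∠JAN = 60°.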